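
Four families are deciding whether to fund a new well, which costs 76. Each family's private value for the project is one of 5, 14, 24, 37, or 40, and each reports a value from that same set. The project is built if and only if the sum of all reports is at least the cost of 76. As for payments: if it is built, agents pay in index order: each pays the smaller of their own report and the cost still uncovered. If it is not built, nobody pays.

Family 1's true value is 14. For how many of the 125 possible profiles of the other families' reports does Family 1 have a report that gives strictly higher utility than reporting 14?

Others report (5, 37, 37): truth gives 0; report 5 gives 9 > 0. Violating.
Others report (5, 37, 40): truth gives 0; report 5 gives 9 > 0. Violating.
Others report (5, 40, 37): truth gives 0; report 5 gives 9 > 0. Violating.
Others report (5, 40, 40): truth gives 0; report 5 gives 9 > 0. Violating.
Others report (5, 5, 5): truth gives 0; no alternative beats it.
Others report (5, 5, 14): truth gives 0; no alternative beats it.
(Checking all 125 profiles: 63 have a profitable deviation, 62 do not.)

63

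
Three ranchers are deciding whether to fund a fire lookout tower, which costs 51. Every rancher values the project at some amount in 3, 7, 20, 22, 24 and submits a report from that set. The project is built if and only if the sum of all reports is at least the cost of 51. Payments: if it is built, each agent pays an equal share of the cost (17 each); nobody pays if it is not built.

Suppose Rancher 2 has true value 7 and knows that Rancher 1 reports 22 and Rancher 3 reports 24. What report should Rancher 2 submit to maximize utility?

3

Report 3: project not built, utility 0.
Report 7: project built, pays 17, utility 7 - 17 = -10.
Report 20: project built, pays 17, utility 7 - 17 = -10.
Report 22: project built, pays 17, utility 7 - 17 = -10.
Report 24: project built, pays 17, utility 7 - 17 = -10.
The best choice is 3 with utility 0.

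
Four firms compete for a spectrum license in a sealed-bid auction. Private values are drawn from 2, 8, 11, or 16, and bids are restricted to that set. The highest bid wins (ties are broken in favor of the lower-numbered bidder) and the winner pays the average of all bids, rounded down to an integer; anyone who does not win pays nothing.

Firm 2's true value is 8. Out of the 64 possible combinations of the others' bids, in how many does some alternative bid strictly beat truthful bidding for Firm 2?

Others bid (2, 2, 11): truth gives 0; bid 11 gives 2 > 0. Violating.
Others bid (2, 11, 2): truth gives 0; bid 11 gives 2 > 0. Violating.
Others bid (8, 2, 2): truth gives 0; bid 11 gives 3 > 0. Violating.
Others bid (8, 2, 8): truth gives 0; bid 11 gives 1 > 0. Violating.
Others bid (2, 2, 2): truth gives 5; no alternative beats it.
Others bid (2, 2, 8): truth gives 3; no alternative beats it.
(Checking all 64 profiles: 6 have a profitable deviation, 58 do not.)

6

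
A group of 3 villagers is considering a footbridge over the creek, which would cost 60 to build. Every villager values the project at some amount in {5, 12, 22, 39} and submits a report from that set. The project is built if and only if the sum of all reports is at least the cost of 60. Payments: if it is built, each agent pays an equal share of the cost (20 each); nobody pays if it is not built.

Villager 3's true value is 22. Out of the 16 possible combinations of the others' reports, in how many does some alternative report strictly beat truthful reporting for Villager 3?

Others report (5, 22): truth gives 0; report 39 gives 2 > 0. Violating.
Others report (12, 12): truth gives 0; report 39 gives 2 > 0. Violating.
Others report (12, 22): truth gives 0; report 39 gives 2 > 0. Violating.
Others report (22, 5): truth gives 0; report 39 gives 2 > 0. Violating.
Others report (5, 5): truth gives 0; no alternative beats it.
Others report (5, 12): truth gives 0; no alternative beats it.
(Checking all 16 profiles: 5 have a profitable deviation, 11 do not.)

5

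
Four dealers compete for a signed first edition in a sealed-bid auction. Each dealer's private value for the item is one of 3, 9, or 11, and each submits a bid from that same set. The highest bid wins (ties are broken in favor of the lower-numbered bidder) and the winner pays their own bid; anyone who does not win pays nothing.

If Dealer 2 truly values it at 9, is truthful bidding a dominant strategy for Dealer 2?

Check each profile of the others' bids and compare truth against every alternative bid.
Others bid (3, 3, 3): truth gives 0, best alternative gives 0.
Others bid (3, 3, 9): truth gives 0, best alternative gives 0.
Others bid (3, 3, 11): truth gives 0, best alternative gives 0.
Others bid (3, 9, 3): truth gives 0, best alternative gives 0.
Others bid (3, 9, 9): truth gives 0, best alternative gives 0.
Others bid (3, 9, 11): truth gives 0, best alternative gives 0.
(Remaining 21 profiles checked similarly; truth is weakly best in each.)
In every case the truthful bid is at least as good as any alternative, so it is a dominant strategy.

Yes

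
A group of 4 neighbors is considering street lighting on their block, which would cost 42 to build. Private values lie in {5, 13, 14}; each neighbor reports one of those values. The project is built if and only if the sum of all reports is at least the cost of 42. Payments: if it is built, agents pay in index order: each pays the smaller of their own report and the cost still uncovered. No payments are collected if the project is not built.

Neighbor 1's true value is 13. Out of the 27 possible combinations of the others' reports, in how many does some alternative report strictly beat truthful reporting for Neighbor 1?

Others report (13, 13, 13): truth gives 0; report 5 gives 8 > 0. Violating.
Others report (13, 13, 14): truth gives 0; report 5 gives 8 > 0. Violating.
Others report (13, 14, 13): truth gives 0; report 5 gives 8 > 0. Violating.
Others report (13, 14, 14): truth gives 0; report 5 gives 8 > 0. Violating.
Others report (5, 5, 5): truth gives 0; no alternative beats it.
Others report (5, 5, 13): truth gives 0; no alternative beats it.
(Checking all 27 profiles: 8 have a profitable deviation, 19 do not.)

8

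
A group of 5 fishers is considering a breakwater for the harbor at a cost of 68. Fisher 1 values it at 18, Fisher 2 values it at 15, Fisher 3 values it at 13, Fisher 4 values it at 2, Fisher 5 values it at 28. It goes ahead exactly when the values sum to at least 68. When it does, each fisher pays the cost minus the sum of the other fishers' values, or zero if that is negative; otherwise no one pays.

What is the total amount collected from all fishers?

Total value 76 ≥ cost 68, so it is built.
Fisher 1: others sum to 58; max(0, 68 - 58) = 10.
Fisher 2: others sum to 61; max(0, 68 - 61) = 7.
Fisher 3: others sum to 63; max(0, 68 - 63) = 5.
Fisher 4: others sum to 74; max(0, 68 - 74) = 0.
Fisher 5: others sum to 48; max(0, 68 - 48) = 20.
Total collected = 10 + 7 + 5 + 0 + 20 = 42.

42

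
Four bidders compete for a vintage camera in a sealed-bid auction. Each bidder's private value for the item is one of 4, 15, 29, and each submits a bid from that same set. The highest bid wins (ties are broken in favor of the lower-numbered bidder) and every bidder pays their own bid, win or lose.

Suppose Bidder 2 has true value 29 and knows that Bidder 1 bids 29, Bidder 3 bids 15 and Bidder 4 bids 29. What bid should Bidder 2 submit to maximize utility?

4

Bid 4: loses but pays 4, utility -4.
Bid 15: loses but pays 15, utility -15.
Bid 29: loses but pays 29, utility -29.
The best choice is 4 with utility -4.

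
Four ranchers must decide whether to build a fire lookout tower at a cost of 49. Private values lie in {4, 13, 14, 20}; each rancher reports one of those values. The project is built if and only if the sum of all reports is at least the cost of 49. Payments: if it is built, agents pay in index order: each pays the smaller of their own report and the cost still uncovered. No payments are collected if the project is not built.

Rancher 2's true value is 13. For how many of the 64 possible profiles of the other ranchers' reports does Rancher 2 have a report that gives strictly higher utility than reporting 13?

19

Others report (13, 13, 20): truth gives 0; report 4 gives 9 > 0. Violating.
Others report (13, 14, 20): truth gives 0; report 4 gives 9 > 0. Violating.
Others report (13, 20, 13): truth gives 0; report 4 gives 9 > 0. Violating.
Others report (13, 20, 14): truth gives 0; report 4 gives 9 > 0. Violating.
Others report (4, 4, 4): truth gives 0; no alternative beats it.
Others report (4, 4, 13): truth gives 0; no alternative beats it.
(Checking all 64 profiles: 19 have a profitable deviation, 45 do not.)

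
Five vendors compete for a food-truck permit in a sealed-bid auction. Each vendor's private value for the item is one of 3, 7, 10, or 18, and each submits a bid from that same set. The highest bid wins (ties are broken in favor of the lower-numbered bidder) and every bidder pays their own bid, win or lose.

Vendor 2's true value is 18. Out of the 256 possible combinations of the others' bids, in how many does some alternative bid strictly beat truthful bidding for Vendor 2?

118

Others bid (3, 3, 3, 3): truth gives 0; bid 7 gives 11 > 0. Violating.
Others bid (3, 3, 3, 7): truth gives 0; bid 7 gives 11 > 0. Violating.
Others bid (3, 3, 3, 10): truth gives 0; bid 10 gives 8 > 0. Violating.
Others bid (3, 3, 7, 3): truth gives 0; bid 7 gives 11 > 0. Violating.
Others bid (3, 3, 3, 18): truth gives 0; no alternative beats it.
Others bid (3, 3, 7, 18): truth gives 0; no alternative beats it.
(Checking all 256 profiles: 118 have a profitable deviation, 138 do not.)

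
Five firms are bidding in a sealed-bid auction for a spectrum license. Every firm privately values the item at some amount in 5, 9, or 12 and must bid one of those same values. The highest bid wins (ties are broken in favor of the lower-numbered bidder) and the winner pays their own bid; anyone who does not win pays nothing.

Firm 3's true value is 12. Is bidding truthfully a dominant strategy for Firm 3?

No

Consider the case where Firm 1 bids 5, Firm 2 bids 5, Firm 4 bids 5 and Firm 5 bids 5.
Truthful bid 12: wins, pays 12, utility 12 - 12 = 0.
Bid 9 instead: wins, pays 9, utility 12 - 9 = 3.
Since 3 > 0, bidding 9 is strictly better here, so truthful bidding is not dominant.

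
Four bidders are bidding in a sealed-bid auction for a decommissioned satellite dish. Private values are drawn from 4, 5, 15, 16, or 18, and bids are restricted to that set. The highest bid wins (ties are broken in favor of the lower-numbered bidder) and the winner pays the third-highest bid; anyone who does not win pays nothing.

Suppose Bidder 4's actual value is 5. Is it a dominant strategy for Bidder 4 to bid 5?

No

Consider the case where Bidder 1 bids 4, Bidder 2 bids 4 and Bidder 3 bids 5.
Truthful bid 5: loses, pays 0, utility 0.
Bid 15 instead: wins, pays 4, utility 5 - 4 = 1.
Since 1 > 0, bidding 15 is strictly better here, so truthful bidding is not dominant.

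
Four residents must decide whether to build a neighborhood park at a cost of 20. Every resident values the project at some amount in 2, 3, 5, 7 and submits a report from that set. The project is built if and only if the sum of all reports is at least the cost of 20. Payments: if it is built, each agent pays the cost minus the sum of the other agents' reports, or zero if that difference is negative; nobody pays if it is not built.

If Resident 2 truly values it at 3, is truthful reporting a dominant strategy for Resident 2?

Yes

Check each profile of the others' reports and compare truth against every alternative report.
Others report (7, 7, 7): truth gives 3, best alternative gives 3.
Others report (5, 7, 7): truth gives 2, best alternative gives 2.
Others report (7, 5, 7): truth gives 2, best alternative gives 2.
Others report (7, 7, 5): truth gives 2, best alternative gives 2.
Others report (2, 2, 2): truth gives 0, best alternative gives 0.
Others report (2, 2, 3): truth gives 0, best alternative gives 0.
(Remaining 58 profiles checked similarly; truth is weakly best in each.)
In every case the truthful report is at least as good as any alternative, so it is a dominant strategy.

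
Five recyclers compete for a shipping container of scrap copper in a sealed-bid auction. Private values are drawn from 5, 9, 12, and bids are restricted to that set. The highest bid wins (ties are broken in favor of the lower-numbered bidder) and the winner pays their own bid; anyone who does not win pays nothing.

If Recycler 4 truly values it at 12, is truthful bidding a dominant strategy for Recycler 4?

Consider the case where Recycler 1 bids 5, Recycler 2 bids 5, Recycler 3 bids 5 and Recycler 5 bids 5.
Truthful bid 12: wins, pays 12, utility 12 - 12 = 0.
Bid 9 instead: wins, pays 9, utility 12 - 9 = 3.
Since 3 > 0, bidding 9 is strictly better here, so truthful bidding is not dominant.

No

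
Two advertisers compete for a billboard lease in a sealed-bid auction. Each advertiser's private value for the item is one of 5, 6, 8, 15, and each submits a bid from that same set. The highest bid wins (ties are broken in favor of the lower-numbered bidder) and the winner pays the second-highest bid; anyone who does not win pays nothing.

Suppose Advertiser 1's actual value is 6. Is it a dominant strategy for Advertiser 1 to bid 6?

Yes

Check each profile of the others' bids and compare truth against every alternative bid.
Others bid (5): truth gives 1, best alternative gives 1.
Others bid (6): truth gives 0, best alternative gives 0.
Others bid (8): truth gives 0, best alternative gives 0.
Others bid (15): truth gives 0, best alternative gives 0.
In every case the truthful bid is at least as good as any alternative, so it is a dominant strategy.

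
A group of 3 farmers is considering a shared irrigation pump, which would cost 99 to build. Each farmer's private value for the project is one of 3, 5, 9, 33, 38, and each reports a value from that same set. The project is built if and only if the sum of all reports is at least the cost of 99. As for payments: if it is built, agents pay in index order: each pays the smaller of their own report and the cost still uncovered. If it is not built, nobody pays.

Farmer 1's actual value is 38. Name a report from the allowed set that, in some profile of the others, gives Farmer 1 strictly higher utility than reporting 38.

33

Suppose Farmer 2 reports 33 and Farmer 3 reports 33.
Report 38: project built, pays 38, utility 38 - 38 = 0.
Report 33: project built, pays 33, utility 38 - 33 = 5.
So reporting 33 beats truth here (5 > 0).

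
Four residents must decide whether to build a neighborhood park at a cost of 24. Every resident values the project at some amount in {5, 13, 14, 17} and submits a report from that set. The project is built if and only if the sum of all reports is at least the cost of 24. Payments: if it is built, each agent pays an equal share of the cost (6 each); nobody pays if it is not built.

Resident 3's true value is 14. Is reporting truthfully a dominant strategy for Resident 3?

Check each profile of the others' reports and compare truth against every alternative report.
Others report (5, 5, 5): truth gives 8, best alternative gives 8.
Others report (5, 5, 13): truth gives 8, best alternative gives 8.
Others report (5, 5, 14): truth gives 8, best alternative gives 8.
Others report (5, 5, 17): truth gives 8, best alternative gives 8.
Others report (5, 13, 5): truth gives 8, best alternative gives 8.
Others report (5, 13, 13): truth gives 8, best alternative gives 8.
(Remaining 58 profiles checked similarly; truth is weakly best in each.)
In every case the truthful report is at least as good as any alternative, so it is a dominant strategy.

Yes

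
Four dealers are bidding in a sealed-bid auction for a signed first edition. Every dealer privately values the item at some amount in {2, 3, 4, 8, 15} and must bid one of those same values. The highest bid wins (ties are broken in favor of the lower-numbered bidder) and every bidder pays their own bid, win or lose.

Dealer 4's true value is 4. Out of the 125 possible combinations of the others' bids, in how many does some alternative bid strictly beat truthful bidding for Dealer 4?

118

Others bid (2, 2, 2): truth gives 0; bid 3 gives 1 > 0. Violating.
Others bid (2, 2, 4): truth gives -4; bid 2 gives -2 > -4. Violating.
Others bid (2, 2, 8): truth gives -4; bid 2 gives -2 > -4. Violating.
Others bid (2, 2, 15): truth gives -4; bid 2 gives -2 > -4. Violating.
Others bid (2, 2, 3): truth gives 0; no alternative beats it.
Others bid (2, 3, 2): truth gives 0; no alternative beats it.
(Checking all 125 profiles: 118 have a profitable deviation, 7 do not.)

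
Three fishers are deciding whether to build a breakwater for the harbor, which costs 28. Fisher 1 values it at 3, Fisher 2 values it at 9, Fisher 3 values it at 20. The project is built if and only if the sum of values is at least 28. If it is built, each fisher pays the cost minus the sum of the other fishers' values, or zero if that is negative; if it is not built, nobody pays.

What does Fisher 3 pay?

16

Total value 32 ≥ cost 28, so the project is built.
The other fishers' values sum to 12.
Cost minus that sum is 28 - 12 = 16.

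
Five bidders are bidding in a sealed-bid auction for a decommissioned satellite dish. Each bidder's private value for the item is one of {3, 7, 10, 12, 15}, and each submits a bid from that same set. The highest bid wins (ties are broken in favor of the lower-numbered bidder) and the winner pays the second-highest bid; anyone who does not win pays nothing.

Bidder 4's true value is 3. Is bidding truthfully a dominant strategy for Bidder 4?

Check each profile of the others' bids and compare truth against every alternative bid.
Others bid (3, 3, 3, 7): truth gives 0, best alternative gives -4.
Others bid (3, 3, 3, 3): truth gives 0, best alternative gives 0.
Others bid (3, 3, 3, 10): truth gives 0, best alternative gives 0.
Others bid (3, 3, 3, 12): truth gives 0, best alternative gives 0.
Others bid (3, 3, 3, 15): truth gives 0, best alternative gives 0.
Others bid (3, 3, 7, 3): truth gives 0, best alternative gives 0.
(Remaining 619 profiles checked similarly; truth is weakly best in each.)
In every case the truthful bid is at least as good as any alternative, so it is a dominant strategy.

Yes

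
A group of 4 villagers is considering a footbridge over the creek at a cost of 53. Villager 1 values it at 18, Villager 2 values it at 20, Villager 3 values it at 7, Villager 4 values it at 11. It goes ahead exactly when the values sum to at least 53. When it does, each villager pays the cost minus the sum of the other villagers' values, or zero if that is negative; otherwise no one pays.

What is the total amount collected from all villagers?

Total value 56 ≥ cost 53, so it is built.
Villager 1: others sum to 38; max(0, 53 - 38) = 15.
Villager 2: others sum to 36; max(0, 53 - 36) = 17.
Villager 3: others sum to 49; max(0, 53 - 49) = 4.
Villager 4: others sum to 45; max(0, 53 - 45) = 8.
Total collected = 15 + 17 + 4 + 8 = 44.

44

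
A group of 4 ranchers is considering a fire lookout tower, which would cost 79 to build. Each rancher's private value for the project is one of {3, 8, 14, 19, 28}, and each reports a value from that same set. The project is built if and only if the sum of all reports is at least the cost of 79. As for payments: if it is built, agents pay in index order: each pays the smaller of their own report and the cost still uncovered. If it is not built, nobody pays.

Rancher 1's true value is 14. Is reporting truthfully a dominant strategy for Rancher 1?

No

Consider the case where Rancher 2 reports 19, Rancher 3 reports 28 and Rancher 4 reports 28.
Truthful report 14: project built, pays 14, utility 14 - 14 = 0.
Report 8 instead: project built, pays 8, utility 14 - 8 = 6.
Since 6 > 0, reporting 8 is strictly better here, so truthful reporting is not dominant.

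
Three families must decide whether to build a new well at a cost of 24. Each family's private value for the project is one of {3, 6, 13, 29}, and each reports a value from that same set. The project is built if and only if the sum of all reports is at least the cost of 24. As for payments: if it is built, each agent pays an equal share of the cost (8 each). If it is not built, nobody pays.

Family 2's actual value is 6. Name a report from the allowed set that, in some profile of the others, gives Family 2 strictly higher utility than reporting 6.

3

Suppose Family 1 reports 6 and Family 3 reports 13.
Report 6: project built, pays 8, utility 6 - 8 = -2.
Report 3: project not built, utility 0.
So reporting 3 beats truth here (0 > -2).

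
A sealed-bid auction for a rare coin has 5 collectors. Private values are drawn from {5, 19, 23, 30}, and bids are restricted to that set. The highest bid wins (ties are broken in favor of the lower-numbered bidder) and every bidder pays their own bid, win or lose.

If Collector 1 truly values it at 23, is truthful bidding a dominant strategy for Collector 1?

No

Consider the case where Collector 2 bids 5, Collector 3 bids 5, Collector 4 bids 5 and Collector 5 bids 5.
Truthful bid 23: wins, pays 23, utility 23 - 23 = 0.
Bid 5 instead: wins, pays 5, utility 23 - 5 = 18.
Since 18 > 0, bidding 5 is strictly better here, so truthful bidding is not dominant.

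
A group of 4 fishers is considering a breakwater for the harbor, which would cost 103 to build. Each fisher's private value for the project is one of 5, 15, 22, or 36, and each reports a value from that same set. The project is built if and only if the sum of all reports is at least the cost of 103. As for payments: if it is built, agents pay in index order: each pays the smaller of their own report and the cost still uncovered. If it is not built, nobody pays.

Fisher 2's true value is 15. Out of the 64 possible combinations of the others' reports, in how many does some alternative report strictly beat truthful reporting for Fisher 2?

Others report (36, 36, 36): truth gives 0; report 5 gives 10 > 0. Violating.
Others report (5, 5, 5): truth gives 0; no alternative beats it.
Others report (5, 5, 15): truth gives 0; no alternative beats it.
(Checking all 64 profiles: 1 has a profitable deviation, 63 do not.)

1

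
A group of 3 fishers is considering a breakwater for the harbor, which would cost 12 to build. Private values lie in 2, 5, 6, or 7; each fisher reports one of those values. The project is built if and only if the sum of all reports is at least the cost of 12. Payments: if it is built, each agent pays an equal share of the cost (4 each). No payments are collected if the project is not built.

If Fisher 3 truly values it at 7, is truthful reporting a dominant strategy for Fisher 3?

Check each profile of the others' reports and compare truth against every alternative report.
Others report (2, 5): truth gives 3, best alternative gives 3.
Others report (2, 6): truth gives 3, best alternative gives 3.
Others report (2, 7): truth gives 3, best alternative gives 3.
Others report (5, 2): truth gives 3, best alternative gives 3.
Others report (5, 5): truth gives 3, best alternative gives 3.
Others report (5, 6): truth gives 3, best alternative gives 3.
(Remaining 10 profiles checked similarly; truth is weakly best in each.)
In every case the truthful report is at least as good as any alternative, so it is a dominant strategy.

Yes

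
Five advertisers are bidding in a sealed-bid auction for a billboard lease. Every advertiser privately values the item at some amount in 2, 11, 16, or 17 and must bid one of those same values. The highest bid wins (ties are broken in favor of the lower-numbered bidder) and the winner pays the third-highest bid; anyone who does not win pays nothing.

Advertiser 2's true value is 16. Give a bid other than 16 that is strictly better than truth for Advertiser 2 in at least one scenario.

Suppose Advertiser 1 bids 2, Advertiser 3 bids 2, Advertiser 4 bids 2 and Advertiser 5 bids 17.
Bid 16: loses, pays 0, utility 0.
Bid 17: wins, pays 2, utility 16 - 2 = 14.
So bidding 17 beats truth here (14 > 0).

17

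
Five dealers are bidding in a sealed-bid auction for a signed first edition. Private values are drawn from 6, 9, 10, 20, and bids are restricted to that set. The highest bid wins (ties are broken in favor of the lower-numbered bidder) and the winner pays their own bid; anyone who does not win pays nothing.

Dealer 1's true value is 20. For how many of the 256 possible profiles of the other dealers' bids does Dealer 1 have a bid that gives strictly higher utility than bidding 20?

81

Others bid (6, 6, 6, 6): truth gives 0; bid 6 gives 14 > 0. Violating.
Others bid (6, 6, 6, 9): truth gives 0; bid 9 gives 11 > 0. Violating.
Others bid (6, 6, 6, 10): truth gives 0; bid 10 gives 10 > 0. Violating.
Others bid (6, 6, 9, 6): truth gives 0; bid 9 gives 11 > 0. Violating.
Others bid (6, 6, 6, 20): truth gives 0; no alternative beats it.
Others bid (6, 6, 9, 20): truth gives 0; no alternative beats it.
(Checking all 256 profiles: 81 have a profitable deviation, 175 do not.)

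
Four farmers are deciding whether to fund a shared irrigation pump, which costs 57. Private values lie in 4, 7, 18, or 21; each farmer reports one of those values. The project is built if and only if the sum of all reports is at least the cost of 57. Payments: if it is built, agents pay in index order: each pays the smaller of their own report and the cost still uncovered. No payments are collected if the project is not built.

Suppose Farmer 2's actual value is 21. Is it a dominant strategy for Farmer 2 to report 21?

No

Consider the case where Farmer 1 reports 4, Farmer 3 reports 18 and Farmer 4 reports 18.
Truthful report 21: project built, pays 21, utility 21 - 21 = 0.
Report 18 instead: project built, pays 18, utility 21 - 18 = 3.
Since 3 > 0, reporting 18 is strictly better here, so truthful reporting is not dominant.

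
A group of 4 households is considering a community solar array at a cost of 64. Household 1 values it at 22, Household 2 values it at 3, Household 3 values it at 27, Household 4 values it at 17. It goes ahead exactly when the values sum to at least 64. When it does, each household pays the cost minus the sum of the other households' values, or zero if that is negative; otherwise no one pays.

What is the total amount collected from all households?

51

Total value 69 ≥ cost 64, so it is built.
Household 1: others sum to 47; max(0, 64 - 47) = 17.
Household 2: others sum to 66; max(0, 64 - 66) = 0.
Household 3: others sum to 42; max(0, 64 - 42) = 22.
Household 4: others sum to 52; max(0, 64 - 52) = 12.
Total collected = 17 + 0 + 22 + 12 = 51.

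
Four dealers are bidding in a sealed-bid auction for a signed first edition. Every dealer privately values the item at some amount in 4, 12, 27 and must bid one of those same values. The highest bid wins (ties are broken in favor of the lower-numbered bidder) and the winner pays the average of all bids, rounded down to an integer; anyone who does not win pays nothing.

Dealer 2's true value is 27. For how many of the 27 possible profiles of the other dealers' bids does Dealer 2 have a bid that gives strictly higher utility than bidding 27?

4

Others bid (4, 4, 4): truth gives 18; bid 12 gives 21 > 18. Violating.
Others bid (4, 4, 12): truth gives 16; bid 12 gives 19 > 16. Violating.
Others bid (4, 12, 4): truth gives 16; bid 12 gives 19 > 16. Violating.
Others bid (4, 12, 12): truth gives 14; bid 12 gives 17 > 14. Violating.
Others bid (4, 4, 27): truth gives 12; no alternative beats it.
Others bid (4, 12, 27): truth gives 10; no alternative beats it.
(Checking all 27 profiles: 4 have a profitable deviation, 23 do not.)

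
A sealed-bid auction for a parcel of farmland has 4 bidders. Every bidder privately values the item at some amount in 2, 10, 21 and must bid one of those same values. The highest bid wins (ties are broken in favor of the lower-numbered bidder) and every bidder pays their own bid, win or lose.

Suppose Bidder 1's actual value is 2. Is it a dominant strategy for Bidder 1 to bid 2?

Yes

Check each profile of the others' bids and compare truth against every alternative bid.
Others bid (2, 2, 2): truth gives 0, best alternative gives -8.
Others bid (2, 2, 21): truth gives -2, best alternative gives -10.
Others bid (2, 10, 21): truth gives -2, best alternative gives -10.
Others bid (2, 21, 2): truth gives -2, best alternative gives -10.
Others bid (2, 21, 10): truth gives -2, best alternative gives -10.
Others bid (2, 21, 21): truth gives -2, best alternative gives -10.
(Remaining 21 profiles checked similarly; truth is weakly best in each.)
In every case the truthful bid is at least as good as any alternative, so it is a dominant strategy.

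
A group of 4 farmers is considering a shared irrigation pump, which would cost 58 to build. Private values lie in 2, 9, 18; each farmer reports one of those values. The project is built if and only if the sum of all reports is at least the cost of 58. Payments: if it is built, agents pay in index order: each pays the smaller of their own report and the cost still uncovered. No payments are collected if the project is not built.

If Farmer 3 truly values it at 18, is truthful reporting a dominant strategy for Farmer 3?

Consider the case where Farmer 1 reports 18, Farmer 2 reports 18 and Farmer 4 reports 18.
Truthful report 18: project built, pays 18, utility 18 - 18 = 0.
Report 9 instead: project built, pays 9, utility 18 - 9 = 9.
Since 9 > 0, reporting 9 is strictly better here, so truthful reporting is not dominant.

No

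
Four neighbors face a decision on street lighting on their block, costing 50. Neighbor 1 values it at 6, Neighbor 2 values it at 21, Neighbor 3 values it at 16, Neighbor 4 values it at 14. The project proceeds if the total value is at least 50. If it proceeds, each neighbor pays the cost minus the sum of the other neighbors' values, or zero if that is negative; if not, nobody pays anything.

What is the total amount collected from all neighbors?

30

Total value 57 ≥ cost 50, so it is built.
Neighbor 1: others sum to 51; max(0, 50 - 51) = 0.
Neighbor 2: others sum to 36; max(0, 50 - 36) = 14.
Neighbor 3: others sum to 41; max(0, 50 - 41) = 9.
Neighbor 4: others sum to 43; max(0, 50 - 43) = 7.
Total collected = 0 + 14 + 9 + 7 = 30.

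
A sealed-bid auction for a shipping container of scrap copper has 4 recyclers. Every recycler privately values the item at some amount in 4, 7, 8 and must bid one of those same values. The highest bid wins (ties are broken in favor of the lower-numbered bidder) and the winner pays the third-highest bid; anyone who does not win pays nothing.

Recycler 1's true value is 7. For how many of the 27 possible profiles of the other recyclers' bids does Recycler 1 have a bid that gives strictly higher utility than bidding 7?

3

Others bid (4, 4, 8): truth gives 0; bid 8 gives 3 > 0. Violating.
Others bid (4, 8, 4): truth gives 0; bid 8 gives 3 > 0. Violating.
Others bid (8, 4, 4): truth gives 0; bid 8 gives 3 > 0. Violating.
Others bid (4, 4, 4): truth gives 3; no alternative beats it.
Others bid (4, 4, 7): truth gives 3; no alternative beats it.
(Checking all 27 profiles: 3 have a profitable deviation, 24 do not.)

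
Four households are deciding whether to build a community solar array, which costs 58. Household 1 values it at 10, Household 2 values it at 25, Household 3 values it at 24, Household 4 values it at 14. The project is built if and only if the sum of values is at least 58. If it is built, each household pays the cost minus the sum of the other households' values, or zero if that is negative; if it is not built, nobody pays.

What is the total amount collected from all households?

19

Total value 73 ≥ cost 58, so it is built.
Household 1: others sum to 63; max(0, 58 - 63) = 0.
Household 2: others sum to 48; max(0, 58 - 48) = 10.
Household 3: others sum to 49; max(0, 58 - 49) = 9.
Household 4: others sum to 59; max(0, 58 - 59) = 0.
Total collected = 0 + 10 + 9 + 0 = 19.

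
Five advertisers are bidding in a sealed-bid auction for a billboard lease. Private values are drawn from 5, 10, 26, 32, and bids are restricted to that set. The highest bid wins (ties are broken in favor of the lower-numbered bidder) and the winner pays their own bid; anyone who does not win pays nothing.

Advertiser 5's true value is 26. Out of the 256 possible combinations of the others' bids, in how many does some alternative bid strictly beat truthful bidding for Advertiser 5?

1

Others bid (5, 5, 5, 5): truth gives 0; bid 10 gives 16 > 0. Violating.
Others bid (5, 5, 5, 10): truth gives 0; no alternative beats it.
Others bid (5, 5, 5, 26): truth gives 0; no alternative beats it.
(Checking all 256 profiles: 1 has a profitable deviation, 255 do not.)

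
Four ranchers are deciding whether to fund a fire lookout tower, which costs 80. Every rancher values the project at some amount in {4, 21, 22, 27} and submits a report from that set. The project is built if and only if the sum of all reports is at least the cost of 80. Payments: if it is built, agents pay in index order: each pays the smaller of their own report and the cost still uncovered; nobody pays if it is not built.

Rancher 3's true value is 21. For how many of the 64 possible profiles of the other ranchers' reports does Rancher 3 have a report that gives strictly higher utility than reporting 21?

Others report (22, 27, 27): truth gives 0; report 4 gives 17 > 0. Violating.
Others report (27, 22, 27): truth gives 0; report 4 gives 17 > 0. Violating.
Others report (27, 27, 22): truth gives 0; report 4 gives 17 > 0. Violating.
Others report (27, 27, 27): truth gives 0; report 4 gives 17 > 0. Violating.
Others report (4, 4, 4): truth gives 0; no alternative beats it.
Others report (4, 4, 21): truth gives 0; no alternative beats it.
(Checking all 64 profiles: 4 have a profitable deviation, 60 do not.)

4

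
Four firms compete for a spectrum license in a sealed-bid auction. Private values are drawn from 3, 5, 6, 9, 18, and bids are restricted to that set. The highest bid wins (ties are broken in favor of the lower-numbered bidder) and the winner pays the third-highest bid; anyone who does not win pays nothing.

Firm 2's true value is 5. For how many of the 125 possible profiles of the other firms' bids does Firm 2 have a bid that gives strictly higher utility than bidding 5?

Others bid (3, 3, 6): truth gives 0; bid 6 gives 2 > 0. Violating.
Others bid (3, 3, 9): truth gives 0; bid 9 gives 2 > 0. Violating.
Others bid (3, 3, 18): truth gives 0; bid 18 gives 2 > 0. Violating.
Others bid (3, 6, 3): truth gives 0; bid 6 gives 2 > 0. Violating.
Others bid (3, 3, 3): truth gives 2; no alternative beats it.
Others bid (3, 3, 5): truth gives 2; no alternative beats it.
(Checking all 125 profiles: 9 have a profitable deviation, 116 do not.)

9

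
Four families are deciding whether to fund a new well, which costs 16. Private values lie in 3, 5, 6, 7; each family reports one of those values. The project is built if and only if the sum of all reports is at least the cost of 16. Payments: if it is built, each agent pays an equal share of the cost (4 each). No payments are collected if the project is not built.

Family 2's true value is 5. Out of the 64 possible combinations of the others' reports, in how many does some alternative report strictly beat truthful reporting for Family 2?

1

Others report (3, 3, 3): truth gives 0; report 7 gives 1 > 0. Violating.
Others report (3, 3, 5): truth gives 1; no alternative beats it.
Others report (3, 3, 6): truth gives 1; no alternative beats it.
(Checking all 64 profiles: 1 has a profitable deviation, 63 do not.)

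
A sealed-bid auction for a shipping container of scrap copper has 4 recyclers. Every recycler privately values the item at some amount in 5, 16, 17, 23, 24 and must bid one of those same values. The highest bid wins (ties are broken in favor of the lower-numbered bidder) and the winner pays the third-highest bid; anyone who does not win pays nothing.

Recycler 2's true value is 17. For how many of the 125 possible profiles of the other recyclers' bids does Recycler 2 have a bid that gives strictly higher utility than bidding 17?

24

Others bid (5, 5, 23): truth gives 0; bid 23 gives 12 > 0. Violating.
Others bid (5, 5, 24): truth gives 0; bid 24 gives 12 > 0. Violating.
Others bid (5, 16, 23): truth gives 0; bid 23 gives 1 > 0. Violating.
Others bid (5, 16, 24): truth gives 0; bid 24 gives 1 > 0. Violating.
Others bid (5, 5, 5): truth gives 12; no alternative beats it.
Others bid (5, 5, 16): truth gives 12; no alternative beats it.
(Checking all 125 profiles: 24 have a profitable deviation, 101 do not.)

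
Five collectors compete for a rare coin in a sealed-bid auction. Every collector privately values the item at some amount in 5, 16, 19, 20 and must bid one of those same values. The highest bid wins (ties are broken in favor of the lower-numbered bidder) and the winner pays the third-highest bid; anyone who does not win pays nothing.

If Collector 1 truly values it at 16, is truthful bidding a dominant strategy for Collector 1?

No

Consider the case where Collector 2 bids 5, Collector 3 bids 5, Collector 4 bids 5 and Collector 5 bids 19.
Truthful bid 16: loses, pays 0, utility 0.
Bid 19 instead: wins, pays 5, utility 16 - 5 = 11.
Since 11 > 0, bidding 19 is strictly better here, so truthful bidding is not dominant.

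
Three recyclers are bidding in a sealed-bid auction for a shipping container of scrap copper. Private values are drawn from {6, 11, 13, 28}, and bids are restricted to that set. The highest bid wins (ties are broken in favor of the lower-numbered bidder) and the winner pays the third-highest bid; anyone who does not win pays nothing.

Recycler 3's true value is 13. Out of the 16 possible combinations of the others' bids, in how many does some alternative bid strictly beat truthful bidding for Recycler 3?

4

Others bid (6, 13): truth gives 0; bid 28 gives 7 > 0. Violating.
Others bid (11, 13): truth gives 0; bid 28 gives 2 > 0. Violating.
Others bid (13, 6): truth gives 0; bid 28 gives 7 > 0. Violating.
Others bid (13, 11): truth gives 0; bid 28 gives 2 > 0. Violating.
Others bid (6, 6): truth gives 7; no alternative beats it.
Others bid (6, 11): truth gives 7; no alternative beats it.
(Checking all 16 profiles: 4 have a profitable deviation, 12 do not.)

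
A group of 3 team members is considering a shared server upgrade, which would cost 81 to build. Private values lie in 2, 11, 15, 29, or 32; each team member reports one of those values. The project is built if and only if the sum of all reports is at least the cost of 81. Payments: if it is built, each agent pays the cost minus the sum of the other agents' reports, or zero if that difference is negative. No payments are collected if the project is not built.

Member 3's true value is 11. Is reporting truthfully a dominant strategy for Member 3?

Yes

Check each profile of the others' reports and compare truth against every alternative report.
Others report (2, 2): truth gives 0, best alternative gives 0.
Others report (2, 11): truth gives 0, best alternative gives 0.
Others report (2, 15): truth gives 0, best alternative gives 0.
Others report (2, 29): truth gives 0, best alternative gives 0.
Others report (2, 32): truth gives 0, best alternative gives 0.
Others report (11, 2): truth gives 0, best alternative gives 0.
(Remaining 19 profiles checked similarly; truth is weakly best in each.)
In every case the truthful report is at least as good as any alternative, so it is a dominant strategy.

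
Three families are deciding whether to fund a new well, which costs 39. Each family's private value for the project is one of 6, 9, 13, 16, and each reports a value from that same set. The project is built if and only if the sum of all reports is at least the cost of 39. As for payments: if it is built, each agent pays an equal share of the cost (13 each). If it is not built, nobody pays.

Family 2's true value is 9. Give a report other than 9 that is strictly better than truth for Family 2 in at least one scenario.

6

Suppose Family 1 reports 16 and Family 3 reports 16.
Report 9: project built, pays 13, utility 9 - 13 = -4.
Report 6: project not built, utility 0.
So reporting 6 beats truth here (0 > -4).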